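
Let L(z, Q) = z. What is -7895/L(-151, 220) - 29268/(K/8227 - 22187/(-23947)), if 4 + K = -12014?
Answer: 79229012801437/1444968377 ≈ 54831.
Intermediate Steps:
K = -12018 (K = -4 - 12014 = -12018)
-7895/L(-151, 220) - 29268/(K/8227 - 22187/(-23947)) = -7895/(-151) - 29268/(-12018/8227 - 22187/(-23947)) = -7895*(-1/151) - 29268/(-12018*1/8227 - 22187*(-1/23947)) = 7895/151 - 29268/(-12018/8227 + 2017/2177) = 7895/151 - 29268/(-9569327/17910179) = 7895/151 - 29268*(-17910179/9569327) = 7895/151 + 524195118972/9569327 = 79229012801437/1444968377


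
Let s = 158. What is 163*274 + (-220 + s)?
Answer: 44600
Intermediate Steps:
163*274 + (-220 + s) = 163*274 + (-220 + 158) = 44662 - 62 = 44600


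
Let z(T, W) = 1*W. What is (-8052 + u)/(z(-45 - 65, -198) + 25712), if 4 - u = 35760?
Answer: -21904/12757 ≈ -1.7170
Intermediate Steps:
u = -35756 (u = 4 - 1*35760 = 4 - 35760 = -35756)
z(T, W) = W
(-8052 + u)/(z(-45 - 65, -198) + 25712) = (-8052 - 35756)/(-198 + 25712) = -43808/25514 = -43808*1/25514 = -21904/12757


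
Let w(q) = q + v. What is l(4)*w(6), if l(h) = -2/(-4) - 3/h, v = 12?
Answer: -9/2 ≈ -4.5000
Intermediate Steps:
l(h) = ½ - 3/h (l(h) = -2*(-¼) - 3/h = ½ - 3/h)
w(q) = 12 + q (w(q) = q + 12 = 12 + q)
l(4)*w(6) = ((½)*(-6 + 4)/4)*(12 + 6) = ((½)*(¼)*(-2))*18 = -¼*18 = -9/2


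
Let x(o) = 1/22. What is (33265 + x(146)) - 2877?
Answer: 668537/22 ≈ 30388.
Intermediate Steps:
x(o) = 1/22
(33265 + x(146)) - 2877 = (33265 + 1/22) - 2877 = 731831/22 - 2877 = 668537/22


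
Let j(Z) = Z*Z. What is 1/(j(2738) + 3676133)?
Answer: 1/11172777 ≈ 8.9503e-8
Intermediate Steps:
j(Z) = Z**2
1/(j(2738) + 3676133) = 1/(2738**2 + 3676133) = 1/(7496644 + 3676133) = 1/11172777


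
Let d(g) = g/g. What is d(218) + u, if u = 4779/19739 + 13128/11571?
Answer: 180943790/76133323 ≈ 2.3767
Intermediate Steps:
u = 104810467/76133323 (u = 4779*(1/19739) + 13128*(1/11571) = 4779/19739 + 4376/3857 = 104810467/76133323 ≈ 1.3767)
d(g) = 1
d(218) + u = 1 + 104810467/76133323 = 180943790/76133323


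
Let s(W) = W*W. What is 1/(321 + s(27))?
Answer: 1/1050 ≈ 0.00095238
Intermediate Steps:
s(W) = W²
1/(321 + s(27)) = 1/(321 + 27²) = 1/(321 + 729) = 1/1050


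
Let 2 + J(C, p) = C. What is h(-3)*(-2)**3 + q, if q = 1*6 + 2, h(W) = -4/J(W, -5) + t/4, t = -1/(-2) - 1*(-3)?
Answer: -27/5 ≈ -5.4000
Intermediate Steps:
J(C, p) = -2 + C
t = 7/2 (t = -1*(-1/2) + 3 = 1/2 + 3 = 7/2 ≈ 3.5000)
h(W) = 7/8 - 4/(-2 + W) (h(W) = -4/(-2 + W) + (7/2)/4 = -4/(-2 + W) + (7/2)*(1/4) = -4/(-2 + W) + 7/8 = 7/8 - 4/(-2 + W))
q = 8 (q = 6 + 2 = 8)
h(-3)*(-2)**3 + q = ((-46 + 7*(-3))/(8*(-2 - 3)))*(-2)**3 + 8 = ((1/8)*(-46 - 21)/(-5))*(-8) + 8 = ((1/8)*(-1/5)*(-67))*(-8) + 8 = (67/40)*(-8) + 8 = -67/5 + 8 = -27/5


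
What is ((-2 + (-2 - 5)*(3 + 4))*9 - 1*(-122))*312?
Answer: -105144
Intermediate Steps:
((-2 + (-2 - 5)*(3 + 4))*9 - 1*(-122))*312 = ((-2 - 7*7)*9 + 122)*312 = ((-2 - 49)*9 + 122)*312 = (-51*9 + 122)*312 = (-459 + 122)*312 = -337*312 = -105144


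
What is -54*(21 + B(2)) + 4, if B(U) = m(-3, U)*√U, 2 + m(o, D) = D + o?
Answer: -1130 + 162*√2 ≈ -900.90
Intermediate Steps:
m(o, D) = -2 + D + o (m(o, D) = -2 + (D + o) = -2 + D + o)
B(U) = √U*(-5 + U) (B(U) = (-2 + U - 3)*√U = (-5 + U)*√U = √U*(-5 + U))
-54*(21 + B(2)) + 4 = -54*(21 + √2*(-5 + 2)) + 4 = -54*(21 + √2*(-3)) + 4 = -54*(21 - 3*√2) + 4 = (-1134 + 162*√2) + 4 = -1130 + 162*√2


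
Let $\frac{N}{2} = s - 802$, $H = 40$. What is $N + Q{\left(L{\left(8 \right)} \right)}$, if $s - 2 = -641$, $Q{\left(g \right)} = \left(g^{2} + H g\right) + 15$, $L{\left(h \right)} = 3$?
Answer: $-2738$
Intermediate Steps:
$Q{\left(g \right)} = 15 + g^{2} + 40 g$ ($Q{\left(g \right)} = \left(g^{2} + 40 g\right) + 15 = 15 + g^{2} + 40 g$)
$s = -639$ ($s = 2 - 641 = -639$)
$N = -2882$ ($N = 2 \left(-639 - 802\right) = 2 \left(-1441\right) = -2882$)
$N + Q{\left(L{\left(8 \right)} \right)} = -2882 + \left(15 + 3^{2} + 40 \cdot 3\right) = -2882 + \left(15 + 9 + 120\right) = -2882 + 144 = -2738$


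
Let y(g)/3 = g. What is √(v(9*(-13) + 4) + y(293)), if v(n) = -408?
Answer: √471 ≈ 21.703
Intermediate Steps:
y(g) = 3*g
√(v(9*(-13) + 4) + y(293)) = √(-408 + 3*293) = √(-408 + 879) = √471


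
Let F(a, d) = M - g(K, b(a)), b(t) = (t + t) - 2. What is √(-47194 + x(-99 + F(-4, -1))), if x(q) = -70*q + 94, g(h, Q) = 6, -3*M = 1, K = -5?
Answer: 2*I*√89385/3 ≈ 199.32*I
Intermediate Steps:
M = -⅓ (M = -⅓*1 = -⅓ ≈ -0.33333)
b(t) = -2 + 2*t (b(t) = 2*t - 2 = -2 + 2*t)
F(a, d) = -19/3 (F(a, d) = -⅓ - 1*6 = -⅓ - 6 = -19/3)
x(q) = 94 - 70*q
√(-47194 + x(-99 + F(-4, -1))) = √(-47194 + (94 - 70*(-99 - 19/3))) = √(-47194 + (94 - 70*(-316/3))) = √(-47194 + (94 + 22120/3)) = √(-47194 + 22402/3) = √(-119180/3) = 2*I*√89385/3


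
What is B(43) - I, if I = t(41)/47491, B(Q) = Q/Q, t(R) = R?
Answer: 47450/47491 ≈ 0.99914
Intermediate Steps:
B(Q) = 1
I = 41/47491 ≈ 0.00086332
B(43) - I = 1 - 1*41/47491 = 1 - 41/47491 = 47450/47491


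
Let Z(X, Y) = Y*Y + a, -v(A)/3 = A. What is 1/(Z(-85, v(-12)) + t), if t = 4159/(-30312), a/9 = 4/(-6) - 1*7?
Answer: 30312/37188665 ≈ 0.00081509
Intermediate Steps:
a = -69 (a = 9*(4/(-6) - 1*7) = 9*(4*(-1/6) - 7) = 9*(-2/3 - 7) = 9*(-23/3) = -69)
v(A) = -3*A
Z(X, Y) = -69 + Y**2 (Z(X, Y) = Y*Y - 69 = Y**2 - 69 = -69 + Y**2)
t = -4159/30312 (t = 4159*(-1/30312) = -4159/30312 ≈ -0.13721)
1/(Z(-85, v(-12)) + t) = 1/((-69 + (-3*(-12))**2) - 4159/30312) = 1/((-69 + 36**2) - 4159/30312) = 1/((-69 + 1296) - 4159/30312) = 1/(1227 - 4159/30312) = 1/(37188665/30312) = 30312/37188665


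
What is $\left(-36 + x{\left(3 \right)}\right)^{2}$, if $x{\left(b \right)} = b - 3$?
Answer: $1296$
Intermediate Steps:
$x{\left(b \right)} = -3 + b$
$\left(-36 + x{\left(3 \right)}\right)^{2} = \left(-36 + \left(-3 + 3\right)\right)^{2} = \left(-36 + 0\right)^{2} = \left(-36\right)^{2} = 1296$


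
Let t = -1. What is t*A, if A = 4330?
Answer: -4330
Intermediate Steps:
t*A = -1*4330 = -4330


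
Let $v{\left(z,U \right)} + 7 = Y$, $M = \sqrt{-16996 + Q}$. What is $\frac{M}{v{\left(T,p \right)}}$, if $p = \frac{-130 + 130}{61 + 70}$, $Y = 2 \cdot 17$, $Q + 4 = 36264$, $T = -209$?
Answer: $\frac{8 \sqrt{301}}{27} \approx 5.1405$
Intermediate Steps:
$Q = 36260$ ($Q = -4 + 36264 = 36260$)
$Y = 34$
$p = 0$ ($p = \frac{0}{131} = 0 \cdot \frac{1}{131} = 0$)
$M = 8 \sqrt{301}$ ($M = \sqrt{-16996 + 36260} = \sqrt{19264} = 8 \sqrt{301} \approx 138.79$)
$v{\left(z,U \right)} = 27$ ($v{\left(z,U \right)} = -7 + 34 = 27$)
$\frac{M}{v{\left(T,p \right)}} = \frac{8 \sqrt{301}}{27}$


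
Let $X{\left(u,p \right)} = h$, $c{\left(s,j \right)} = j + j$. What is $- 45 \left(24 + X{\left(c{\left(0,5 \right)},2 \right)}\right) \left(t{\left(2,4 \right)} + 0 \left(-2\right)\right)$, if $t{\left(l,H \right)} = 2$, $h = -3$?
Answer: $-1890$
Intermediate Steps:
$c{\left(s,j \right)} = 2 j$
$X{\left(u,p \right)} = -3$
$- 45 \left(24 + X{\left(c{\left(0,5 \right)},2 \right)}\right) \left(t{\left(2,4 \right)} + 0 \left(-2\right)\right) = - 45 \left(24 - 3\right) \left(2 + 0 \left(-2\right)\right) = \left(-45\right) 21 \left(2 + 0\right) = \left(-945\right) 2 = -1890$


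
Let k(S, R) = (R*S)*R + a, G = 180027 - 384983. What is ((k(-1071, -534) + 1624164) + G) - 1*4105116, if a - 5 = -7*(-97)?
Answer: -308087300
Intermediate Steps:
G = -204956
a = 684 (a = 5 - 7*(-97) = 5 + 679 = 684)
k(S, R) = 684 + S*R² (k(S, R) = (R*S)*R + 684 = S*R² + 684 = 684 + S*R²)
((k(-1071, -534) + 1624164) + G) - 1*4105116 = (((684 - 1071*(-534)²) + 1624164) - 204956) - 1*4105116 = (((684 - 1071*285156) + 1624164) - 204956) - 4105116 = (((684 - 305402076) + 1624164) - 204956) - 4105116 = ((-305401392 + 1624164) - 204956) - 4105116 = (-303777228 - 204956) - 4105116 = -303982184 - 4105116 = -308087300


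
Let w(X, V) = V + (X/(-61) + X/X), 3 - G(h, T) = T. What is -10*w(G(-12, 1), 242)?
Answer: -148210/61 ≈ -2429.7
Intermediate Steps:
G(h, T) = 3 - T
w(X, V) = 1 + V - X/61 (w(X, V) = V + (X*(-1/61) + 1) = V + (-X/61 + 1) = V + (1 - X/61) = 1 + V - X/61)
-10*w(G(-12, 1), 242) = -10*(1 + 242 - (3 - 1*1)/61) = -10*(1 + 242 - (3 - 1)/61) = -10*(1 + 242 - 1/61*2) = -10*(1 + 242 - 2/61) = -10*14821/61 = -148210/61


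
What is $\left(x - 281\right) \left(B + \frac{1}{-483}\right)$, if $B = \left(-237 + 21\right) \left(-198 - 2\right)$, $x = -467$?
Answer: $- \frac{15607468052}{483} \approx -3.2314 \cdot 10^{7}$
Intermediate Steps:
$B = 43200$ ($B = \left(-216\right) \left(-200\right) = 43200$)
$\left(x - 281\right) \left(B + \frac{1}{-483}\right) = \left(-467 - 281\right) \left(43200 + \frac{1}{-483}\right) = - 748 \left(43200 - \frac{1}{483}\right) = \left(-748\right) \frac{20865599}{483} = - \frac{15607468052}{483}$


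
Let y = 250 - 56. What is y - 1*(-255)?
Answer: 449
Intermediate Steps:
y = 194
y - 1*(-255) = 194 - 1*(-255) = 194 + 255 = 449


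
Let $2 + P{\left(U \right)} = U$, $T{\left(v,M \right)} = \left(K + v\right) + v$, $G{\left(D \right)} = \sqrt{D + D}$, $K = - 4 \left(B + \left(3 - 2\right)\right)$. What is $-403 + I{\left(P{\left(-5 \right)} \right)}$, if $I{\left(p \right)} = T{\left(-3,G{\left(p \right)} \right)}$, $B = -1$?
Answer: $-409$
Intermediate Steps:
$K = 0$ ($K = - 4 \left(-1 + \left(3 - 2\right)\right) = - 4 \left(-1 + 1\right) = \left(-4\right) 0 = 0$)
$G{\left(D \right)} = \sqrt{2} \sqrt{D}$ ($G{\left(D \right)} = \sqrt{2 D} = \sqrt{2} \sqrt{D}$)
$T{\left(v,M \right)} = 2 v$ ($T{\left(v,M \right)} = \left(0 + v\right) + v = v + v = 2 v$)
$P{\left(U \right)} = -2 + U$
$I{\left(p \right)} = -6$ ($I{\left(p \right)} = 2 \left(-3\right) = -6$)
$-403 + I{\left(P{\left(-5 \right)} \right)} = -403 - 6 = -409$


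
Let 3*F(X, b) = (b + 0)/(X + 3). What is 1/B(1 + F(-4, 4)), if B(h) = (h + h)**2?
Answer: 9/4 ≈ 2.2500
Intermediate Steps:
F(X, b) = b/(3*(3 + X)) (F(X, b) = ((b + 0)/(X + 3))/3 = (b/(3 + X))/3 = b/(3*(3 + X)))
B(h) = 4*h**2 (B(h) = (2*h)**2 = 4*h**2)
1/B(1 + F(-4, 4)) = 1/(4*(1 + (1/3)*4/(3 - 4))**2) = 1/(4*(1 + (1/3)*4/(-1))**2) = 1/(4*(1 + (1/3)*4*(-1))**2) = 1/(4*(1 - 4/3)**2) = 1/(4*(-1/3)**2) = 1/(4*(1/9)) = 1/(4/9) = 9/4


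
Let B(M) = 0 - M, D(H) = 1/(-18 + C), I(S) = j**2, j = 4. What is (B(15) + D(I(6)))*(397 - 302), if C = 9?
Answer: -12920/9 ≈ -1435.6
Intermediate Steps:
I(S) = 16 (I(S) = 4**2 = 16)
D(H) = -1/9 (D(H) = 1/(-18 + 9) = 1/(-9) = -1/9)
B(M) = -M
(B(15) + D(I(6)))*(397 - 302) = (-1*15 - 1/9)*(397 - 302) = (-15 - 1/9)*95 = -136/9*95 = -12920/9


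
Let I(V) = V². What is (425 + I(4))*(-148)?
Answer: -65268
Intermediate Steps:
(425 + I(4))*(-148) = (425 + 4²)*(-148) = (425 + 16)*(-148) = 441*(-148) = -65268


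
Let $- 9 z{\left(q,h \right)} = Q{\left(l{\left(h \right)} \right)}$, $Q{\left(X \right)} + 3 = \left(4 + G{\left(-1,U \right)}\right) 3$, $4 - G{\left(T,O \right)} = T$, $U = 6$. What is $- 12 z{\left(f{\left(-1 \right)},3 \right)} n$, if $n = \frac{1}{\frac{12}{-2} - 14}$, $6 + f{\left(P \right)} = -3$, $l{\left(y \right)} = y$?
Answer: $- \frac{8}{5} \approx -1.6$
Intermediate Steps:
$G{\left(T,O \right)} = 4 - T$
$Q{\left(X \right)} = 24$ ($Q{\left(X \right)} = -3 + \left(4 + \left(4 - -1\right)\right) 3 = -3 + \left(4 + \left(4 + 1\right)\right) 3 = -3 + \left(4 + 5\right) 3 = -3 + 9 \cdot 3 = -3 + 27 = 24$)
$f{\left(P \right)} = -9$ ($f{\left(P \right)} = -6 - 3 = -9$)
$z{\left(q,h \right)} = - \frac{8}{3}$ ($z{\left(q,h \right)} = \left(- \frac{1}{9}\right) 24 = - \frac{8}{3}$)
$n = - \frac{1}{20}$ ($n = \frac{1}{12 \left(- \frac{1}{2}\right) - 14} = \frac{1}{-6 - 14} = \frac{1}{-20} = - \frac{1}{20} \approx -0.05$)
$- 12 z{\left(f{\left(-1 \right)},3 \right)} n = \left(-12\right) \left(- \frac{8}{3}\right) \left(- \frac{1}{20}\right) = 32 \left(- \frac{1}{20}\right) = - \frac{8}{5}$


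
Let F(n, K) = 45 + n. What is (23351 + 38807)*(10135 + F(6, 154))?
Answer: 633141388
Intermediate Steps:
(23351 + 38807)*(10135 + F(6, 154)) = (23351 + 38807)*(10135 + (45 + 6)) = 62158*(10135 + 51) = 62158*10186 = 633141388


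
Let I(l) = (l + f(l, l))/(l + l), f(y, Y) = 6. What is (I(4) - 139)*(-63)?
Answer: 34713/4 ≈ 8678.3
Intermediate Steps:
I(l) = (6 + l)/(2*l) (I(l) = (l + 6)/(l + l) = (6 + l)/((2*l)) = (6 + l)*(1/(2*l)) = (6 + l)/(2*l))
(I(4) - 139)*(-63) = ((½)*(6 + 4)/4 - 139)*(-63) = ((½)*(¼)*10 - 139)*(-63) = (5/4 - 139)*(-63) = -551/4*(-63) = 34713/4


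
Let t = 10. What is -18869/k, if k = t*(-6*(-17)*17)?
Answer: -18869/17340 ≈ -1.0882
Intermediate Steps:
k = 17340 (k = 10*(-6*(-17)*17) = 10*(102*17) = 10*1734 = 17340)
-18869/k = -18869/17340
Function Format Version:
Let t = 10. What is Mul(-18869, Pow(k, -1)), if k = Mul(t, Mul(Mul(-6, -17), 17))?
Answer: Rational(-18869, 17340) ≈ -1.0882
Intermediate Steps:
k = 17340 (k = Mul(10, Mul(Mul(-6, -17), 17)) = Mul(10, Mul(102, 17)) = Mul(10, 1734) = 17340)
Mul(-18869, Pow(k, -1)) = Mul(-18869, Pow(17340, -1)) = Mul(-18869, Rational(1, 17340)) = Rational(-18869, 17340)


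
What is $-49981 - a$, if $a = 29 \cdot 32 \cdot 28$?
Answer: $-75965$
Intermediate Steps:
$a = 25984$ ($a = 928 \cdot 28 = 25984$)
$-49981 - a = -49981 - 25984 = -75965$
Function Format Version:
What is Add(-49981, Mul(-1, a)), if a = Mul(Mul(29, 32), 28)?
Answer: -75965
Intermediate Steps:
a = 25984 (a = Mul(928, 28) = 25984)
Add(-49981, Mul(-1, a)) = Add(-49981, Mul(-1, 25984)) = Add(-49981, -25984) = -75965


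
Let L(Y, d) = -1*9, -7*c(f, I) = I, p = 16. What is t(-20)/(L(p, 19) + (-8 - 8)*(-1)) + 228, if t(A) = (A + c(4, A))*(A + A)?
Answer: 15972/49 ≈ 325.96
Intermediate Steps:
c(f, I) = -I/7
L(Y, d) = -9
t(A) = 12*A**2/7 (t(A) = (A - A/7)*(A + A) = (6*A/7)*(2*A) = 12*A**2/7)
t(-20)/(L(p, 19) + (-8 - 8)*(-1)) + 228 = ((12/7)*(-20)**2)/(-9 + (-8 - 8)*(-1)) + 228 = ((12/7)*400)/(-9 - 16*(-1)) + 228 = 4800/(7*(-9 + 16)) + 228 = (4800/7)/7 + 228 = (4800/7)*(1/7) + 228 = 4800/49 + 228 = 15972/49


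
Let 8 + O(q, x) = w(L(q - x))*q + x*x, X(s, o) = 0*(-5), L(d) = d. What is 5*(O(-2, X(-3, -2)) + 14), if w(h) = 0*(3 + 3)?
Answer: 30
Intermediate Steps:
X(s, o) = 0
w(h) = 0 (w(h) = 0*6 = 0)
O(q, x) = -8 + x**2 (O(q, x) = -8 + (0*q + x*x) = -8 + (0 + x**2) = -8 + x**2)
5*(O(-2, X(-3, -2)) + 14) = 5*((-8 + 0**2) + 14) = 5*((-8 + 0) + 14) = 5*(-8 + 14) = 5*6 = 30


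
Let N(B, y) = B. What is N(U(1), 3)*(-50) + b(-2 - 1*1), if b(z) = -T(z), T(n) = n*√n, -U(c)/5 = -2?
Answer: -500 + 3*I*√3 ≈ -500.0 + 5.1962*I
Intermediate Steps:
U(c) = 10 (U(c) = -5*(-2) = 10)
T(n) = n^(3/2)
b(z) = -z^(3/2)
N(U(1), 3)*(-50) + b(-2 - 1*1) = 10*(-50) - (-2 - 1*1)^(3/2) = -500 - (-2 - 1)^(3/2) = -500 - (-3)^(3/2) = -500 - (-3)*I*√3 = -500 + 3*I*√3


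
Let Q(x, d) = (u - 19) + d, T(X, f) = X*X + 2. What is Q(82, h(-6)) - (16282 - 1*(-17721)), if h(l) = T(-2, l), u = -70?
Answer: -34086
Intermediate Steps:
T(X, f) = 2 + X² (T(X, f) = X² + 2 = 2 + X²)
h(l) = 6 (h(l) = 2 + (-2)² = 2 + 4 = 6)
Q(x, d) = -89 + d (Q(x, d) = (-70 - 19) + d = -89 + d)
Q(82, h(-6)) - (16282 - 1*(-17721)) = (-89 + 6) - (16282 - 1*(-17721)) = -83 - (16282 + 17721) = -83 - 1*34003 = -83 - 34003 = -34086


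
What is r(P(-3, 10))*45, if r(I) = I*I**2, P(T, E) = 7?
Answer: 15435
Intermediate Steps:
r(I) = I**3
r(P(-3, 10))*45 = 7**3*45 = 343*45 = 15435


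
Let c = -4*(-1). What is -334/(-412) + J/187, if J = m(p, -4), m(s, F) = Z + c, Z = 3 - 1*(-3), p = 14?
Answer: 33289/38522 ≈ 0.86416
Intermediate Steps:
c = 4
Z = 6 (Z = 3 + 3 = 6)
m(s, F) = 10 (m(s, F) = 6 + 4 = 10)
J = 10
-334/(-412) + J/187 = -334/(-412) + 10/187 = -334*(-1/412) + 10*(1/187) = 167/206 + 10/187 = 33289/38522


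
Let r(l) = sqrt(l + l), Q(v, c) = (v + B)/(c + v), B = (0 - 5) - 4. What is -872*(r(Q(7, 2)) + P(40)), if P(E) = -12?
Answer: 10464 - 1744*I/3 ≈ 10464.0 - 581.33*I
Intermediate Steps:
B = -9 (B = -5 - 4 = -9)
Q(v, c) = (-9 + v)/(c + v) (Q(v, c) = (v - 9)/(c + v) = (-9 + v)/(c + v))
r(l) = sqrt(2)*sqrt(l) (r(l) = sqrt(2*l) = sqrt(2)*sqrt(l))
-872*(r(Q(7, 2)) + P(40)) = -872*(sqrt(2)*sqrt((-9 + 7)/(2 + 7)) - 12) = -872*(sqrt(2)*sqrt(-2/9) - 12) = -872*(sqrt(2)*(I*sqrt(2)/3) - 12) = -872*(2*I/3 - 12) = -872*(-12 + 2*I/3) = 10464 - 1744*I/3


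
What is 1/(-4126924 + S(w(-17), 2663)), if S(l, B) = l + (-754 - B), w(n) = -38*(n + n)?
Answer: -1/4129049 ≈ -2.4219e-7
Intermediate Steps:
w(n) = -76*n
S(l, B) = -754 + l - B
1/(-4126924 + S(w(-17), 2663)) = 1/(-4126924 + (-754 - 76*(-17) - 1*2663)) = 1/(-4126924 + (-754 + 1292 - 2663)) = 1/(-4126924 - 2125) = 1/(-4129049) = -1/4129049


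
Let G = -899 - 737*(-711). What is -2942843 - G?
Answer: -3465951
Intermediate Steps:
G = 523108 (G = -899 + 524007 = 523108)
-2942843 - G = -2942843 - 1*523108 = -2942843 - 523108 = -3465951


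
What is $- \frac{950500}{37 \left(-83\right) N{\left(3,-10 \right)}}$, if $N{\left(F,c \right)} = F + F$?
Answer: $\frac{475250}{9213} \approx 51.585$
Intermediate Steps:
$N{\left(F,c \right)} = 2 F$
$- \frac{950500}{37 \left(-83\right) N{\left(3,-10 \right)}} = - \frac{950500}{37 \left(-83\right) 2 \cdot 3} = - \frac{950500}{\left(-3071\right) 6} = - \frac{950500}{-18426} = \left(-950500\right) \left(- \frac{1}{18426}\right) = \frac{475250}{9213}$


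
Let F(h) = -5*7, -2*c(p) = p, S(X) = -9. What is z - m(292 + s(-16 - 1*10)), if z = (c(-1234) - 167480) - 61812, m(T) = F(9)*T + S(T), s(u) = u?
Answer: -219356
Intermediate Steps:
c(p) = -p/2
F(h) = -35
m(T) = -9 - 35*T (m(T) = -35*T - 9 = -9 - 35*T)
z = -228675 (z = (-½*(-1234) - 167480) - 61812 = (617 - 167480) - 61812 = -166863 - 61812 = -228675)
z - m(292 + s(-16 - 1*10)) = -228675 - (-9 - 35*(292 + (-16 - 1*10))) = -228675 - (-9 - 35*(292 + (-16 - 10))) = -228675 - (-9 - 35*(292 - 26)) = -228675 - (-9 - 35*266) = -228675 - (-9 - 9310) = -228675 - 1*(-9319) = -228675 + 9319 = -219356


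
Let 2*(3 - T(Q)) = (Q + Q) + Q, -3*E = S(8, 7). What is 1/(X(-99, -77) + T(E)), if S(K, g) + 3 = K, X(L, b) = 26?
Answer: 2/63 ≈ 0.031746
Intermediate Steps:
S(K, g) = -3 + K
E = -5/3 (E = -(-3 + 8)/3 = -⅓*5 = -5/3 ≈ -1.6667)
T(Q) = 3 - 3*Q/2 (T(Q) = 3 - ((Q + Q) + Q)/2 = 3 - (2*Q + Q)/2 = 3 - 3*Q/2)
1/(X(-99, -77) + T(E)) = 1/(26 + (3 - 3/2*(-5/3))) = 1/(26 + (3 + 5/2)) = 1/(26 + 11/2) = 1/(63/2) = 2/63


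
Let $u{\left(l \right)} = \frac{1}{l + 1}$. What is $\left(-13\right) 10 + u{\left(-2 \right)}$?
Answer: $-131$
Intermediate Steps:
$u{\left(l \right)} = \frac{1}{1 + l}$
$\left(-13\right) 10 + u{\left(-2 \right)} = \left(-13\right) 10 + \frac{1}{1 - 2} = -130 + \frac{1}{-1} = -130 - 1 = -131$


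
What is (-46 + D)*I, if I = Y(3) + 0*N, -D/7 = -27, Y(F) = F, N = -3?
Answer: 429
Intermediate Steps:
D = 189 (D = -7*(-27) = 189)
I = 3 (I = 3 + 0*(-3) = 3 + 0 = 3)
(-46 + D)*I = (-46 + 189)*3 = 143*3 = 429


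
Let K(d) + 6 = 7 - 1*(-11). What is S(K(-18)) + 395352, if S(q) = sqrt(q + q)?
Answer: 395352 + 2*sqrt(6) ≈ 3.9536e+5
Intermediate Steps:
K(d) = 12 (K(d) = -6 + (7 - 1*(-11)) = -6 + (7 + 11) = -6 + 18 = 12)
S(q) = sqrt(2)*sqrt(q) (S(q) = sqrt(2*q) = sqrt(2)*sqrt(q))
S(K(-18)) + 395352 = sqrt(2)*sqrt(12) + 395352 = sqrt(2)*(2*sqrt(3)) + 395352 = 2*sqrt(6) + 395352 = 395352 + 2*sqrt(6)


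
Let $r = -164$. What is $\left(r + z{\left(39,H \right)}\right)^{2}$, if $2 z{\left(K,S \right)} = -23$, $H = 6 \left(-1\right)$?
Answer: $\frac{123201}{4} \approx 30800.0$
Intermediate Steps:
$H = -6$
$z{\left(K,S \right)} = - \frac{23}{2}$ ($z{\left(K,S \right)} = \frac{1}{2} \left(-23\right) = - \frac{23}{2}$)
$\left(r + z{\left(39,H \right)}\right)^{2} = \left(-164 - \frac{23}{2}\right)^{2} = \left(- \frac{351}{2}\right)^{2} = \frac{123201}{4}$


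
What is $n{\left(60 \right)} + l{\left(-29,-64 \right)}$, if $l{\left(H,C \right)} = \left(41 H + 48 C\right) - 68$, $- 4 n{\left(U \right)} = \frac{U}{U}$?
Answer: $- \frac{17317}{4} \approx -4329.3$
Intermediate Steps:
$n{\left(U \right)} = - \frac{1}{4}$ ($n{\left(U \right)} = - \frac{U \frac{1}{U}}{4} = \left(- \frac{1}{4}\right) 1 = - \frac{1}{4}$)
$l{\left(H,C \right)} = -68 + 41 H + 48 C$
$n{\left(60 \right)} + l{\left(-29,-64 \right)} = - \frac{1}{4} + \left(-68 + 41 \left(-29\right) + 48 \left(-64\right)\right) = - \frac{1}{4} - 4329 = - \frac{17317}{4}$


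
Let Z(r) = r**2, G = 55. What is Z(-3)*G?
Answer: 495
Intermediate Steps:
Z(-3)*G = (-3)**2*55 = 9*55 = 495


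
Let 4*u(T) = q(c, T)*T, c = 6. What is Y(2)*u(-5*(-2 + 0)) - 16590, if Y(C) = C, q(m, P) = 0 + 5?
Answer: -16565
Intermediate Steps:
q(m, P) = 5
u(T) = 5*T/4 (u(T) = (5*T)/4 = 5*T/4)
Y(2)*u(-5*(-2 + 0)) - 16590 = 2*(5*(-5*(-2 + 0))/4) - 16590 = 2*(5*(-5*(-2))/4) - 16590 = 2*((5/4)*10) - 16590 = 2*(25/2) - 16590 = 25 - 16590 = -16565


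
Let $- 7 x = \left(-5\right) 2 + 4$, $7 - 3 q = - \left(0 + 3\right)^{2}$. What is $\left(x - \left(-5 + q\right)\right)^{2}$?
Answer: $\frac{121}{441} \approx 0.27438$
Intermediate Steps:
$q = \frac{16}{3}$ ($q = \frac{7}{3} - \frac{\left(-1\right) \left(0 + 3\right)^{2}}{3} = \frac{7}{3} - \frac{\left(-1\right) 3^{2}}{3} = \frac{7}{3} - \frac{\left(-1\right) 9}{3} = \frac{7}{3} - -3 = \frac{7}{3} + 3 = \frac{16}{3} \approx 5.3333$)
$x = \frac{6}{7}$ ($x = - \frac{\left(-5\right) 2 + 4}{7} = - \frac{-10 + 4}{7} = \left(- \frac{1}{7}\right) \left(-6\right) = \frac{6}{7} \approx 0.85714$)
$\left(x - \left(-5 + q\right)\right)^{2} = \left(\frac{6}{7} + \left(5 - \frac{16}{3}\right)\right)^{2} = \left(\frac{6}{7} - \frac{1}{3}\right)^{2} = \left(\frac{11}{21}\right)^{2} = \frac{121}{441}$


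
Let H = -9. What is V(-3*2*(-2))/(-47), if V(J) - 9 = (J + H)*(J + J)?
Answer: -81/47 ≈ -1.7234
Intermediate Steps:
V(J) = 9 + 2*J*(-9 + J) (V(J) = 9 + (J - 9)*(J + J) = 9 + (-9 + J)*(2*J) = 9 + 2*J*(-9 + J))
V(-3*2*(-2))/(-47) = (9 - 18*(-3*2)*(-2) + 2*(-3*2*(-2))²)/(-47) = (9 - (-108)*(-2) + 2*(-6*(-2))²)*(-1/47) = (9 - 18*12 + 2*12²)*(-1/47) = (9 - 216 + 2*144)*(-1/47) = (9 - 216 + 288)*(-1/47) = 81*(-1/47) = -81/47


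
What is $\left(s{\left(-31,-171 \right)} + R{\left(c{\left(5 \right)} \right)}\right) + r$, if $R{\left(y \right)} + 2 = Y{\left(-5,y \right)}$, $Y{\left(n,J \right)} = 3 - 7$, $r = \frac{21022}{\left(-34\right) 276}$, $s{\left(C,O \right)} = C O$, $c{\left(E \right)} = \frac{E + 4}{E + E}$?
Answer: $\frac{1079723}{204} \approx 5292.8$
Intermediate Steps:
$c{\left(E \right)} = \frac{4 + E}{2 E}$
$r = - \frac{457}{204}$ ($r = \frac{21022}{-9384} = 21022 \left(- \frac{1}{9384}\right) = - \frac{457}{204} \approx -2.2402$)
$Y{\left(n,J \right)} = -4$ ($Y{\left(n,J \right)} = 3 - 7 = -4$)
$R{\left(y \right)} = -6$ ($R{\left(y \right)} = -2 - 4 = -6$)
$\left(s{\left(-31,-171 \right)} + R{\left(c{\left(5 \right)} \right)}\right) + r = \left(\left(-31\right) \left(-171\right) - 6\right) - \frac{457}{204} = \left(5301 - 6\right) - \frac{457}{204} = 5295 - \frac{457}{204} = \frac{1079723}{204}$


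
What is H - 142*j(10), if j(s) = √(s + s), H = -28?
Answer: -28 - 284*√5 ≈ -663.04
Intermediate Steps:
j(s) = √2*√s (j(s) = √(2*s) = √2*√s)
H - 142*j(10) = -28 - 142*√2*√10 = -28 - 284*√5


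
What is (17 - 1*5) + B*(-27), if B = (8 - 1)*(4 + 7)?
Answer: -2067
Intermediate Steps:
B = 77 (B = 7*11 = 77)
(17 - 1*5) + B*(-27) = (17 - 1*5) + 77*(-27) = (17 - 5) - 2079 = 12 - 2079 = -2067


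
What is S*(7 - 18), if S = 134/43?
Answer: -1474/43 ≈ -34.279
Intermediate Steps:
S = 134/43 (S = 134*(1/43) = 134/43 ≈ 3.1163)
S*(7 - 18) = 134*(7 - 18)/43 = (134/43)*(-11) = -1474/43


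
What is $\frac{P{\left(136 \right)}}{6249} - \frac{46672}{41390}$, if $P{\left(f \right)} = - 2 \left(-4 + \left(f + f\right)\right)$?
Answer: $- \frac{156919184}{129323055} \approx -1.2134$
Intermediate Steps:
$P{\left(f \right)} = 8 - 4 f$ ($P{\left(f \right)} = - 2 \left(-4 + 2 f\right) = 8 - 4 f$)
$\frac{P{\left(136 \right)}}{6249} - \frac{46672}{41390} = \frac{8 - 544}{6249} - \frac{46672}{41390} = \left(8 - 544\right) \frac{1}{6249} - \frac{23336}{20695} = \left(-536\right) \frac{1}{6249} - \frac{23336}{20695} = - \frac{536}{6249} - \frac{23336}{20695} = - \frac{156919184}{129323055}$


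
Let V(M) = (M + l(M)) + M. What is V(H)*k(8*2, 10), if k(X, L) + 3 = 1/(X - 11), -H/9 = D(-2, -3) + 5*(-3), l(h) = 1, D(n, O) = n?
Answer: -4298/5 ≈ -859.60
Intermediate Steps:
H = 153 (H = -9*(-2 + 5*(-3)) = -9*(-2 - 15) = -9*(-17) = 153)
k(X, L) = -3 + 1/(-11 + X) (k(X, L) = -3 + 1/(X - 11) = -3 + 1/(-11 + X))
V(M) = 1 + 2*M (V(M) = (M + 1) + M = (1 + M) + M = 1 + 2*M)
V(H)*k(8*2, 10) = (1 + 2*153)*((34 - 24*2)/(-11 + 8*2)) = (1 + 306)*((34 - 3*16)/(-11 + 16)) = 307*((34 - 48)/5) = 307*((1/5)*(-14)) = 307*(-14/5) = -4298/5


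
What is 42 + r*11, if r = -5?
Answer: -13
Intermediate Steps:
42 + r*11 = 42 - 5*11 = 42 - 55 = -13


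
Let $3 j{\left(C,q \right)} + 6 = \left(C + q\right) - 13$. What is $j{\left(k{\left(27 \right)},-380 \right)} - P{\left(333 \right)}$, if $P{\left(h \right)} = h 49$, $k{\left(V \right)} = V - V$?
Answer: $-16450$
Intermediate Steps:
$k{\left(V \right)} = 0$
$j{\left(C,q \right)} = - \frac{19}{3} + \frac{C}{3} + \frac{q}{3}$ ($j{\left(C,q \right)} = -2 + \frac{\left(C + q\right) - 13}{3} = -2 + \frac{-13 + C + q}{3} = -2 + \left(- \frac{13}{3} + \frac{C}{3} + \frac{q}{3}\right) = - \frac{19}{3} + \frac{C}{3} + \frac{q}{3}$)
$P{\left(h \right)} = 49 h$
$j{\left(k{\left(27 \right)},-380 \right)} - P{\left(333 \right)} = \left(- \frac{19}{3} + \frac{1}{3} \cdot 0 + \frac{1}{3} \left(-380\right)\right) - 49 \cdot 333 = \left(- \frac{19}{3} + 0 - \frac{380}{3}\right) - 16317 = -133 - 16317 = -16450$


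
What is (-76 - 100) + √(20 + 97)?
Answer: -176 + 3*√13 ≈ -165.18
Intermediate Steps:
(-76 - 100) + √(20 + 97) = -176 + √117 = -176 + 3*√13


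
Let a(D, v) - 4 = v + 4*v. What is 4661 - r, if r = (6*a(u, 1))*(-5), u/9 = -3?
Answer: 4931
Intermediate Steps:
u = -27 (u = 9*(-3) = -27)
a(D, v) = 4 + 5*v (a(D, v) = 4 + (v + 4*v) = 4 + 5*v)
r = -270 (r = (6*(4 + 5*1))*(-5) = (6*(4 + 5))*(-5) = (6*9)*(-5) = 54*(-5) = -270)
4661 - r = 4661 - 1*(-270) = 4661 + 270 = 4931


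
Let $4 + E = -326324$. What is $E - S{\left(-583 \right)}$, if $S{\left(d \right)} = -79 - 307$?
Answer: $-325942$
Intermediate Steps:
$E = -326328$ ($E = -4 - 326324 = -326328$)
$S{\left(d \right)} = -386$ ($S{\left(d \right)} = -79 - 307 = -386$)
$E - S{\left(-583 \right)} = -326328 - -386 = -326328 + 386 = -325942$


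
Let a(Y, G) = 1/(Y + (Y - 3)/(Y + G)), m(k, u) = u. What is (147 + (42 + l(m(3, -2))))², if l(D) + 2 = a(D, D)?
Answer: 310249/9 ≈ 34472.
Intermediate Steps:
a(Y, G) = 1/(Y + (-3 + Y)/(G + Y))
l(D) = -2 + 2*D/(-3 + D + 2*D²) (l(D) = -2 + (D + D)/(-3 + D + D² + D*D) = -2 + (2*D)/(-3 + D + D² + D²) = -2 + (2*D)/(-3 + D + 2*D²) = -2 + 2*D/(-3 + D + 2*D²))
(147 + (42 + l(m(3, -2))))² = (147 + (42 + 2*(3 - 2*(-2)²)/(-3 - 2 + 2*(-2)²)))² = (147 + (42 + 2*(3 - 2*4)/(-3 - 2 + 2*4)))² = (147 + (42 + 2*(3 - 8)/(-3 - 2 + 8)))² = (147 + (42 + 2*(-5)/3))² = (147 + (42 + 2*(⅓)*(-5)))² = (147 + (42 - 10/3))² = (147 + 116/3)² = (557/3)² = 310249/9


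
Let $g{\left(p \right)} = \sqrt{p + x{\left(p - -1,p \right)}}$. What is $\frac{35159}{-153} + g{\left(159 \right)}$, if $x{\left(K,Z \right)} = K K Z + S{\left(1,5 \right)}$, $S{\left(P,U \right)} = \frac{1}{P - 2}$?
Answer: $- \frac{35159}{153} + \sqrt{4070558} \approx 1787.8$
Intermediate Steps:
$S{\left(P,U \right)} = \frac{1}{-2 + P}$
$x{\left(K,Z \right)} = -1 + Z K^{2}$ ($x{\left(K,Z \right)} = K K Z + \frac{1}{-2 + 1} = K^{2} Z + \frac{1}{-1} = Z K^{2} - 1 = -1 + Z K^{2}$)
$g{\left(p \right)} = \sqrt{-1 + p + p \left(1 + p\right)^{2}}$ ($g{\left(p \right)} = \sqrt{p + \left(-1 + p \left(p - -1\right)^{2}\right)} = \sqrt{p + \left(-1 + p \left(p + 1\right)^{2}\right)} = \sqrt{p + \left(-1 + p \left(1 + p\right)^{2}\right)} = \sqrt{-1 + p + p \left(1 + p\right)^{2}}$)
$\frac{35159}{-153} + g{\left(159 \right)} = \frac{35159}{-153} + \sqrt{-1 + 159 + 159 \left(1 + 159\right)^{2}} = 35159 \left(- \frac{1}{153}\right) + \sqrt{-1 + 159 + 159 \cdot 160^{2}} = - \frac{35159}{153} + \sqrt{-1 + 159 + 159 \cdot 25600} = - \frac{35159}{153} + \sqrt{-1 + 159 + 4070400} = - \frac{35159}{153} + \sqrt{4070558}$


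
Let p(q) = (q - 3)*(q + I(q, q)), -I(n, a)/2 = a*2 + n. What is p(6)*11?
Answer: -990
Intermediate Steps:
I(n, a) = -4*a - 2*n (I(n, a) = -2*(a*2 + n) = -2*(2*a + n) = -2*(n + 2*a) = -4*a - 2*n)
p(q) = -5*q*(-3 + q) (p(q) = (q - 3)*(q + (-4*q - 2*q)) = (-3 + q)*(q - 6*q) = (-3 + q)*(-5*q) = -5*q*(-3 + q))
p(6)*11 = (5*6*(3 - 1*6))*11 = (5*6*(3 - 6))*11 = (5*6*(-3))*11 = -90*11 = -990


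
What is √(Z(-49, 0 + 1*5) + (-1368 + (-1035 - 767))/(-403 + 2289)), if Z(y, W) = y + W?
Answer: I*√40621611/943 ≈ 6.7588*I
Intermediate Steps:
Z(y, W) = W + y
√(Z(-49, 0 + 1*5) + (-1368 + (-1035 - 767))/(-403 + 2289)) = √(((0 + 1*5) - 49) + (-1368 + (-1035 - 767))/(-403 + 2289)) = √(((0 + 5) - 49) + (-1368 - 1802)/1886) = √((5 - 49) - 3170*1/1886) = √(-44 - 1585/943) = √(-43077/943) = I*√40621611/943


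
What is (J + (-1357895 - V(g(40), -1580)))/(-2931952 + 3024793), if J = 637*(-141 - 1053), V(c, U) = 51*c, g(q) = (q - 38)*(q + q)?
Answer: -2126633/92841 ≈ -22.906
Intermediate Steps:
g(q) = 2*q*(-38 + q) (g(q) = (-38 + q)*(2*q) = 2*q*(-38 + q))
J = -760578 (J = 637*(-1194) = -760578)
(J + (-1357895 - V(g(40), -1580)))/(-2931952 + 3024793) = (-760578 + (-1357895 - 51*2*40*(-38 + 40)))/(-2931952 + 3024793) = (-760578 + (-1357895 - 51*2*40*2))/92841 = (-760578 + (-1357895 - 51*160))*(1/92841) = (-760578 + (-1357895 - 1*8160))*(1/92841) = (-760578 + (-1357895 - 8160))*(1/92841) = (-760578 - 1366055)*(1/92841) = -2126633*1/92841 = -2126633/92841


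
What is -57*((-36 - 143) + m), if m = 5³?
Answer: 3078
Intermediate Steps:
m = 125
-57*((-36 - 143) + m) = -57*((-36 - 143) + 125) = -57*(-179 + 125) = -57*(-54) = 3078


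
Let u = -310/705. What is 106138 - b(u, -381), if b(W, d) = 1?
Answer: 106137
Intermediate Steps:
u = -62/141 (u = -310*1/705 = -62/141 ≈ -0.43972)
106138 - b(u, -381) = 106138 - 1*1 = 106138 - 1 = 106137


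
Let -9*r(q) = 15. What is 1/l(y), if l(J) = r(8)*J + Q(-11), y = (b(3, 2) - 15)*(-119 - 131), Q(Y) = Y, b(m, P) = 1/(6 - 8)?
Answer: -3/19408 ≈ -0.00015458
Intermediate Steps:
b(m, P) = -1/2 (b(m, P) = 1/(-2) = -1/2)
r(q) = -5/3 (r(q) = -1/9*15 = -5/3)
y = 3875 (y = (-1/2 - 15)*(-119 - 131) = -31/2*(-250) = 3875)
l(J) = -11 - 5*J/3 (l(J) = -5*J/3 - 11 = -11 - 5*J/3)
1/l(y) = 1/(-11 - 5/3*3875) = 1/(-11 - 19375/3) = 1/(-19408/3) = -3/19408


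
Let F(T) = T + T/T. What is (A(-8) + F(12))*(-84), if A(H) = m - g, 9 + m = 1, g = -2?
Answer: -588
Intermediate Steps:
m = -8 (m = -9 + 1 = -8)
A(H) = -6 (A(H) = -8 - 1*(-2) = -8 + 2 = -6)
F(T) = 1 + T (F(T) = T + 1 = 1 + T)
(A(-8) + F(12))*(-84) = (-6 + (1 + 12))*(-84) = (-6 + 13)*(-84) = 7*(-84) = -588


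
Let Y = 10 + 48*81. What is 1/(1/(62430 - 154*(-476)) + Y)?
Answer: 135734/529091133 ≈ 0.00025654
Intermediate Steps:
Y = 3898 (Y = 10 + 3888 = 3898)
1/(1/(62430 - 154*(-476)) + Y) = 1/(1/(62430 - 154*(-476)) + 3898) = 1/(1/(62430 + 73304) + 3898) = 1/(1/135734 + 3898) = 1/(529091133/135734) = 135734/529091133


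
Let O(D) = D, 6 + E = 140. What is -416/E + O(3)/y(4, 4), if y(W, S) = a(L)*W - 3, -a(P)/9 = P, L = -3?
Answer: -7213/2345 ≈ -3.0759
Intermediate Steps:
a(P) = -9*P
E = 134 (E = -6 + 140 = 134)
y(W, S) = -3 + 27*W (y(W, S) = (-9*(-3))*W - 3 = 27*W - 3 = -3 + 27*W)
-416/E + O(3)/y(4, 4) = -416/134 + 3/(-3 + 27*4) = -416*1/134 + 3/(-3 + 108) = -208/67 + 3/105 = -208/67 + 3*(1/105) = -208/67 + 1/35 = -7213/2345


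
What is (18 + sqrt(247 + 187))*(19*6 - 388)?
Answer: -4932 - 274*sqrt(434) ≈ -10640.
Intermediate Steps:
(18 + sqrt(247 + 187))*(19*6 - 388) = (18 + sqrt(434))*(114 - 388) = (18 + sqrt(434))*(-274) = -4932 - 274*sqrt(434)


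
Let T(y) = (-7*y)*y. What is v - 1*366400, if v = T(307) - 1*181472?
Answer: -1207615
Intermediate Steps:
T(y) = -7*y²
v = -841215 (v = -7*307² - 1*181472 = -7*94249 - 181472 = -659743 - 181472 = -841215)
v - 1*366400 = -841215 - 1*366400 = -841215 - 366400 = -1207615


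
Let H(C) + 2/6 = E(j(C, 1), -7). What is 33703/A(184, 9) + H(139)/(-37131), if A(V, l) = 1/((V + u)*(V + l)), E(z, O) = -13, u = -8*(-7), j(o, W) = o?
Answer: 173898169883320/111393 ≈ 1.5611e+9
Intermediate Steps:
u = 56
H(C) = -40/3 (H(C) = -⅓ - 13 = -40/3)
A(V, l) = 1/((56 + V)*(V + l)) (A(V, l) = 1/((V + 56)*(V + l)) = 1/((56 + V)*(V + l)))
33703/A(184, 9) + H(139)/(-37131) = 33703/(1/(184² + 56*184 + 56*9 + 184*9)) - 40/3/(-37131) = 33703/(1/(33856 + 10304 + 504 + 1656)) - 40/3*(-1/37131) = 33703/(1/46320) + 40/111393 = 33703*46320 + 40/111393 = 1561122960 + 40/111393 = 173898169883320/111393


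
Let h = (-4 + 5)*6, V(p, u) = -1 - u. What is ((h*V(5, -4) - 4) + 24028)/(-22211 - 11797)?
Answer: -4007/5668 ≈ -0.70695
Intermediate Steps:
h = 6 (h = 1*6 = 6)
((h*V(5, -4) - 4) + 24028)/(-22211 - 11797) = ((6*(-1 - 1*(-4)) - 4) + 24028)/(-22211 - 11797) = ((6*(-1 + 4) - 4) + 24028)/(-34008) = ((6*3 - 4) + 24028)*(-1/34008) = ((18 - 4) + 24028)*(-1/34008) = (14 + 24028)*(-1/34008) = 24042*(-1/34008) = -4007/5668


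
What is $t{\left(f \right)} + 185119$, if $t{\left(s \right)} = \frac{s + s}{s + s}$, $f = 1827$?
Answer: $185120$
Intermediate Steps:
$t{\left(s \right)} = 1$ ($t{\left(s \right)} = \frac{2 s}{2 s} = 2 s \frac{1}{2 s} = 1$)
$t{\left(f \right)} + 185119 = 1 + 185119 = 185120$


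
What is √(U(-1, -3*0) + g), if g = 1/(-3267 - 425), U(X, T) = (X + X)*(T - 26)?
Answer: √177200309/1846 ≈ 7.2111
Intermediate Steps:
U(X, T) = 2*X*(-26 + T) (U(X, T) = (2*X)*(-26 + T) = 2*X*(-26 + T))
g = -1/3692 (g = 1/(-3692) = -1/3692 ≈ -0.00027086)
√(U(-1, -3*0) + g) = √(2*(-1)*(-26 - 3*0) - 1/3692) = √(2*(-1)*(-26 + 0) - 1/3692) = √(2*(-1)*(-26) - 1/3692) = √(52 - 1/3692) = √(191983/3692) = √177200309/1846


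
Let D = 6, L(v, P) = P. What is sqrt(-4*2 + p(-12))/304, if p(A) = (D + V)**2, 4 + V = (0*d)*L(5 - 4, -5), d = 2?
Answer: I/152 ≈ 0.0065789*I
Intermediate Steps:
V = -4 (V = -4 + (0*2)*(-5) = -4 + 0*(-5) = -4 + 0 = -4)
p(A) = 4 (p(A) = (6 - 4)**2 = 2**2 = 4)
sqrt(-4*2 + p(-12))/304 = sqrt(-4*2 + 4)/304 = sqrt(-8 + 4)*(1/304) = sqrt(-4)*(1/304) = (2*I)*(1/304) = I/152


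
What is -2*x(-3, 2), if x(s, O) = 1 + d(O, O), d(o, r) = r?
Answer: -6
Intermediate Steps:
x(s, O) = 1 + O
-2*x(-3, 2) = -2*(1 + 2) = -2*3 = -6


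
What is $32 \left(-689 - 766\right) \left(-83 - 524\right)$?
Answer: $28261920$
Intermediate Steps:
$32 \left(-689 - 766\right) \left(-83 - 524\right) = 32 \left(\left(-1455\right) \left(-607\right)\right) = 32 \cdot 883185 = 28261920$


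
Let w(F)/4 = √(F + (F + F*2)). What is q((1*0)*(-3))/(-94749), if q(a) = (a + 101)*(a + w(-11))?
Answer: -808*I*√11/94749 ≈ -0.028284*I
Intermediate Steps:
w(F) = 8*√F (w(F) = 4*√(F + (F + F*2)) = 4*√(F + (F + 2*F)) = 4*√(F + 3*F) = 4*√(4*F) = 4*(2*√F) = 8*√F)
q(a) = (101 + a)*(a + 8*I*√11) (q(a) = (a + 101)*(a + 8*√(-11)) = (101 + a)*(a + 8*(I*√11)) = (101 + a)*(a + 8*I*√11))
q((1*0)*(-3))/(-94749) = (((1*0)*(-3))² + 101*((1*0)*(-3)) + 808*I*√11 + 8*I*((1*0)*(-3))*√11)/(-94749) = ((0*(-3))² + 101*(0*(-3)) + 808*I*√11 + 8*I*(0*(-3))*√11)*(-1/94749) = (0² + 101*0 + 808*I*√11 + 8*I*0*√11)*(-1/94749) = (0 + 0 + 808*I*√11 + 0)*(-1/94749) = (808*I*√11)*(-1/94749) = -808*I*√11/94749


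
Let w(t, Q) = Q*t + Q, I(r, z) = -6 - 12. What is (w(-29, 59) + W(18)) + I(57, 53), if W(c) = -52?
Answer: -1722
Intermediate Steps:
I(r, z) = -18
w(t, Q) = Q + Q*t
(w(-29, 59) + W(18)) + I(57, 53) = (59*(1 - 29) - 52) - 18 = (59*(-28) - 52) - 18 = (-1652 - 52) - 18 = -1704 - 18 = -1722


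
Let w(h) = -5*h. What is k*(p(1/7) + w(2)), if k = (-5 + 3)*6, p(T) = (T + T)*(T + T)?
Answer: 5832/49 ≈ 119.02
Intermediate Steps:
p(T) = 4*T**2 (p(T) = (2*T)*(2*T) = 4*T**2)
k = -12 (k = -2*6 = -12)
k*(p(1/7) + w(2)) = -12*(4*(1/7)**2 - 5*2) = -12*(4*(1/7)**2 - 10) = -12*(4*(1/49) - 10) = -12*(4/49 - 10) = -12*(-486/49) = 5832/49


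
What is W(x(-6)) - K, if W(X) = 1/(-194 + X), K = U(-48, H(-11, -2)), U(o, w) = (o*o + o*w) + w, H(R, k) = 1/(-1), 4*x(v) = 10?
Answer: -900435/383 ≈ -2351.0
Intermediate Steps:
x(v) = 5/2 (x(v) = (¼)*10 = 5/2)
H(R, k) = -1
U(o, w) = w + o² + o*w (U(o, w) = (o² + o*w) + w = w + o² + o*w)
K = 2351 (K = -1 + (-48)² - 48*(-1) = -1 + 2304 + 48 = 2351)
W(x(-6)) - K = 1/(-194 + 5/2) - 1*2351 = 1/(-383/2) - 2351 = -2/383 - 2351 = -900435/383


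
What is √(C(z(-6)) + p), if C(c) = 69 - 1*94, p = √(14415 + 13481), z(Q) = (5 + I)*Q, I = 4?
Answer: √(-25 + 2*√6974) ≈ 11.917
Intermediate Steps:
z(Q) = 9*Q (z(Q) = (5 + 4)*Q = 9*Q)
p = 2*√6974 (p = √27896 = 2*√6974 ≈ 167.02)
C(c) = -25 (C(c) = 69 - 94 = -25)
√(C(z(-6)) + p) = √(-25 + 2*√6974)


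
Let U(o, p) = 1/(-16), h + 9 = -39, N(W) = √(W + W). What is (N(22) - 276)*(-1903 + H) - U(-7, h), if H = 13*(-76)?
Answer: 12766657/16 - 5782*√11 ≈ 7.7874e+5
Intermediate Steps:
N(W) = √2*√W (N(W) = √(2*W) = √2*√W)
h = -48 (h = -9 - 39 = -48)
U(o, p) = -1/16
H = -988
(N(22) - 276)*(-1903 + H) - U(-7, h) = (√2*√22 - 276)*(-1903 - 988) - 1*(-1/16) = (2*√11 - 276)*(-2891) + 1/16 = (-276 + 2*√11)*(-2891) + 1/16 = (797916 - 5782*√11) + 1/16 = 12766657/16 - 5782*√11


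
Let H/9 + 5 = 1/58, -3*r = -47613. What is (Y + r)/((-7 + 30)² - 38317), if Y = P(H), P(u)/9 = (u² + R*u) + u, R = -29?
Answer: -152293069/127118832 ≈ -1.1980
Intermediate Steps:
r = 15871 (r = -⅓*(-47613) = 15871)
H = -2601/58 (H = -45 + 9/58 = -2601/58 ≈ -44.845)
P(u) = -252*u + 9*u² (P(u) = 9*((u² - 29*u) + u) = 9*(u² - 28*u) = -252*u + 9*u²)
Y = 98903025/3364 (Y = 9*(-2601/58)*(-28 - 2601/58) = 9*(-2601/58)*(-4225/58) = 98903025/3364 ≈ 29400.)
(Y + r)/((-7 + 30)² - 38317) = (98903025/3364 + 15871)/((-7 + 30)² - 38317) = 152293069/(3364*(23² - 38317)) = 152293069/(3364*(529 - 38317)) = (152293069/3364)/(-37788) = (152293069/3364)*(-1/37788) = -152293069/127118832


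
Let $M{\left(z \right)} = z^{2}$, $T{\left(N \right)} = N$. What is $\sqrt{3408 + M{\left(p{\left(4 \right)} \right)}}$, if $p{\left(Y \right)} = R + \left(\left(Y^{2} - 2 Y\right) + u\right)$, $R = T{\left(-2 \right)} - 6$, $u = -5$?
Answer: $\sqrt{3433} \approx 58.592$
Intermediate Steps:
$R = -8$ ($R = -2 - 6 = -8$)
$p{\left(Y \right)} = -13 + Y^{2} - 2 Y$ ($p{\left(Y \right)} = -8 - \left(5 - Y^{2} + 2 Y\right) = -13 + Y^{2} - 2 Y$)
$\sqrt{3408 + M{\left(p{\left(4 \right)} \right)}} = \sqrt{3408 + \left(-13 + 4^{2} - 8\right)^{2}} = \sqrt{3408 + \left(-13 + 16 - 8\right)^{2}} = \sqrt{3408 + \left(-5\right)^{2}} = \sqrt{3408 + 25} = \sqrt{3433}$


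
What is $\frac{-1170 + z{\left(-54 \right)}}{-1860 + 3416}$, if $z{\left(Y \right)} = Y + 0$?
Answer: $- \frac{306}{389} \approx -0.78663$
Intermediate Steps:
$z{\left(Y \right)} = Y$
$\frac{-1170 + z{\left(-54 \right)}}{-1860 + 3416} = \frac{-1170 - 54}{-1860 + 3416} = - \frac{1224}{1556} = \left(-1224\right) \frac{1}{1556} = - \frac{306}{389}$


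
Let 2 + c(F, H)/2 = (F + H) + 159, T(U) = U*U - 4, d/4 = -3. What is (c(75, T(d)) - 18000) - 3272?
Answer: -20528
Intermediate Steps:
d = -12 (d = 4*(-3) = -12)
T(U) = -4 + U**2 (T(U) = U**2 - 4 = -4 + U**2)
c(F, H) = 314 + 2*F + 2*H (c(F, H) = -4 + 2*((F + H) + 159) = -4 + 2*(159 + F + H) = -4 + (318 + 2*F + 2*H) = 314 + 2*F + 2*H)
(c(75, T(d)) - 18000) - 3272 = ((314 + 2*75 + 2*(-4 + (-12)**2)) - 18000) - 3272 = ((314 + 150 + 2*(-4 + 144)) - 18000) - 3272 = ((314 + 150 + 2*140) - 18000) - 3272 = ((314 + 150 + 280) - 18000) - 3272 = (744 - 18000) - 3272 = -17256 - 3272 = -20528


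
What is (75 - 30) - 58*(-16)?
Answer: 973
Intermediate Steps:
(75 - 30) - 58*(-16) = 45 + 928 = 973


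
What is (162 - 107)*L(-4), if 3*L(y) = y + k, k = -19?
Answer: -1265/3 ≈ -421.67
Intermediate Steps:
L(y) = -19/3 + y/3 (L(y) = (y - 19)/3 = (-19 + y)/3 = -19/3 + y/3)
(162 - 107)*L(-4) = (162 - 107)*(-19/3 + (⅓)*(-4)) = 55*(-19/3 - 4/3) = 55*(-23/3) = -1265/3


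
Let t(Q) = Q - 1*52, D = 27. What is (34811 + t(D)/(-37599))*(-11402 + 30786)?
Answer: 25370919250576/37599 ≈ 6.7478e+8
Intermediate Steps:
t(Q) = -52 + Q (t(Q) = Q - 52 = -52 + Q)
(34811 + t(D)/(-37599))*(-11402 + 30786) = (34811 + (-52 + 27)/(-37599))*(-11402 + 30786) = (34811 - 25*(-1/37599))*19384 = (34811 + 25/37599)*19384 = (1308858814/37599)*19384 = 25370919250576/37599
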